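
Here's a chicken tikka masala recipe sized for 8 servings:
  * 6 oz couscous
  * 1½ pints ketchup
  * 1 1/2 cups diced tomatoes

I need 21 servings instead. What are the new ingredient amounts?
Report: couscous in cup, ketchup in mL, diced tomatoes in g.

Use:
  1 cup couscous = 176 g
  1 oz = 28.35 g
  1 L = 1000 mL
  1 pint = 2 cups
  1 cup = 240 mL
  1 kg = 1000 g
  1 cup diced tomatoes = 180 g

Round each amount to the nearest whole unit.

Scaling factor: 21/8 = 2.625.
couscous: 6 oz × 21/8 × 28.35 g/oz ÷ 176 g/cup ≈ 3 cup
ketchup: 1.5 pint × 21/8 × 2 cup/pint × 240 mL/cup = 1890 mL
diced tomatoes: 1.5 cup × 21/8 × 180 g/cup ≈ 709 g

couscous: 3 cup; ketchup: 1890 mL; diced tomatoes: 709 g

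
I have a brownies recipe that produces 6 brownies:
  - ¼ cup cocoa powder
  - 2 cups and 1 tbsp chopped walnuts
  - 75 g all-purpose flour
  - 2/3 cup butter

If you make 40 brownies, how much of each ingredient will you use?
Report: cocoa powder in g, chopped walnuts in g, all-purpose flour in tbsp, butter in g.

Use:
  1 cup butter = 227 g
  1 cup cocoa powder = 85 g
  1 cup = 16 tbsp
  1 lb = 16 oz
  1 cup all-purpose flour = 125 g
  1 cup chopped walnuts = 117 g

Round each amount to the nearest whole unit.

Scaling factor: 40/6 = 20/3.
cocoa powder: 0.25 cup × 20/3 × 85 g/cup ≈ 142 g
chopped walnuts: (2 cup + 1 tbsp = 2.0625 cup) × 20/3 × 117 g/cup ≈ 1609 g
all-purpose flour: 75 g × 20/3 ÷ 125 g/cup × 16 tbsp/cup = 64 tbsp
butter: 2/3 cup × 20/3 × 227 g/cup ≈ 1009 g

cocoa powder: 142 g; chopped walnuts: 1609 g; all-purpose flour: 64 tbsp; butter: 1009 g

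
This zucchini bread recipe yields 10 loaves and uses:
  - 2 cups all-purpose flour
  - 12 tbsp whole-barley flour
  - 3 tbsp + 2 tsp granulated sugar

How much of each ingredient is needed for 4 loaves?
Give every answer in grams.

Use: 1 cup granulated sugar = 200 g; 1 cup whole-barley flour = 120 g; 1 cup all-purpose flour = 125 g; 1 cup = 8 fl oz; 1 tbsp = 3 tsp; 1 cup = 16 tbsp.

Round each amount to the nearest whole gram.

Scaling factor: 4/10 = 2/5 = 0.4.
all-purpose flour: 2 cup × 2/5 × 125 g/cup = 100 g
whole-barley flour: 12 tbsp × 2/5 ÷ 16 tbsp/cup × 120 g/cup = 36 g
granulated sugar: (3 tbsp + 2 tsp = 11/3 tbsp) × 2/5 ÷ 16 tbsp/cup × 200 g/cup ≈ 18 g

all-purpose flour: 100 g; whole-barley flour: 36 g; granulated sugar: 18 g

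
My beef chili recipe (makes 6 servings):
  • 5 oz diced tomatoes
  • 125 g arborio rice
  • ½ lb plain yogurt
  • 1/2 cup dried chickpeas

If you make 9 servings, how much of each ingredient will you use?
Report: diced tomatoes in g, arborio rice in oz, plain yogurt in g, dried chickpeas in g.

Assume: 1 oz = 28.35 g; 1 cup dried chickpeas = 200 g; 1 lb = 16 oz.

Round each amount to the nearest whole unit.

diced tomatoes: 213 g; arborio rice: 7 oz; plain yogurt: 340 g; dried chickpeas: 150 g

Scaling factor: 9/6 = 3/2 = 1.5.
diced tomatoes: 5 oz × 3/2 × 28.35 g/oz ≈ 213 g
arborio rice: 125 g × 3/2 ÷ 28.35 g/oz ≈ 7 oz
plain yogurt: 0.5 lb × 3/2 × 16 oz/lb × 28.35 g/oz ≈ 340 g
dried chickpeas: 0.5 cup × 3/2 × 200 g/cup = 150 g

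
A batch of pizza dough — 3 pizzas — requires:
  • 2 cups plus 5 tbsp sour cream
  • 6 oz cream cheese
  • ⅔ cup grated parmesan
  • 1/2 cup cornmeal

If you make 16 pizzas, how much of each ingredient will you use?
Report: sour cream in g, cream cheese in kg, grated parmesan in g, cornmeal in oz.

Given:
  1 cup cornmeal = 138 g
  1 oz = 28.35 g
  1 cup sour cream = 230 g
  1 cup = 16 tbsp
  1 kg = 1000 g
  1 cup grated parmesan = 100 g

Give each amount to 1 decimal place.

sour cream: 2836.7 g; cream cheese: 0.9 kg; grated parmesan: 355.6 g; cornmeal: 13.0 oz

Scaling factor: 16/3.
sour cream: (2 cup + 5 tbsp = 2.3125 cup) × 16/3 × 230 g/cup ≈ 2836.7 g
cream cheese: 6 oz × 16/3 × 28.35 g/oz ÷ 1000 g/kg ≈ 0.9 kg
grated parmesan: 2/3 cup × 16/3 × 100 g/cup ≈ 355.6 g
cornmeal: 0.5 cup × 16/3 × 138 g/cup ÷ 28.35 g/oz ≈ 13.0 oz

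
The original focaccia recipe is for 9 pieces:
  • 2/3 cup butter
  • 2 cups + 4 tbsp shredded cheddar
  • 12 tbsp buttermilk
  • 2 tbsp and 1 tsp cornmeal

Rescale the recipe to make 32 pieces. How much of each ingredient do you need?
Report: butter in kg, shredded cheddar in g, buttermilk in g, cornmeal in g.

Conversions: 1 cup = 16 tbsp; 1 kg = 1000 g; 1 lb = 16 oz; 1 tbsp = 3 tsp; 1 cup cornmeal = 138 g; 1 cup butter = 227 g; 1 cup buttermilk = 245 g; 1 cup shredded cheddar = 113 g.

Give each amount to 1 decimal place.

butter: 0.5 kg; shredded cheddar: 904.0 g; buttermilk: 653.3 g; cornmeal: 71.6 g

Scaling factor: 32/9.
butter: 2/3 cup × 32/9 × 227 g/cup ÷ 1000 g/kg ≈ 0.5 kg
shredded cheddar: (2 cup + 4 tbsp = 2.25 cup) × 32/9 × 113 g/cup = 904.0 g
buttermilk: 12 tbsp × 32/9 ÷ 16 tbsp/cup × 245 g/cup ≈ 653.3 g
cornmeal: (2 tbsp + 1 tsp = 7/3 tbsp) × 32/9 ÷ 16 tbsp/cup × 138 g/cup ≈ 71.6 g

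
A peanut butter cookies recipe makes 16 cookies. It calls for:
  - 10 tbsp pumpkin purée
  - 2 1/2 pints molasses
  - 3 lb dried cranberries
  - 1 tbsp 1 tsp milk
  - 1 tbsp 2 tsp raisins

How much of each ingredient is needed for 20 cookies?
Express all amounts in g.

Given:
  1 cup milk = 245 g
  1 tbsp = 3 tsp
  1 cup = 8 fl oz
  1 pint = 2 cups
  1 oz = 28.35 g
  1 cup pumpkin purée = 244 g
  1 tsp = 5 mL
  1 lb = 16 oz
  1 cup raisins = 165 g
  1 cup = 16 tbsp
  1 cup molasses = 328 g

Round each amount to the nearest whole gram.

Scaling factor: 20/16 = 5/4 = 1.25.
pumpkin purée: 10 tbsp × 5/4 ÷ 16 tbsp/cup × 244 g/cup ≈ 191 g
molasses: 2.5 pint × 5/4 × 2 cup/pint × 328 g/cup = 2050 g
dried cranberries: 3 lb × 5/4 × 16 oz/lb × 28.35 g/oz = 1701 g
milk: (1 tbsp + 1 tsp = 4/3 tbsp) × 5/4 ÷ 16 tbsp/cup × 245 g/cup ≈ 26 g
raisins: (1 tbsp + 2 tsp = 5/3 tbsp) × 5/4 ÷ 16 tbsp/cup × 165 g/cup ≈ 21 g

pumpkin purée: 191 g; molasses: 2050 g; dried cranberries: 1701 g; milk: 26 g; raisins: 21 g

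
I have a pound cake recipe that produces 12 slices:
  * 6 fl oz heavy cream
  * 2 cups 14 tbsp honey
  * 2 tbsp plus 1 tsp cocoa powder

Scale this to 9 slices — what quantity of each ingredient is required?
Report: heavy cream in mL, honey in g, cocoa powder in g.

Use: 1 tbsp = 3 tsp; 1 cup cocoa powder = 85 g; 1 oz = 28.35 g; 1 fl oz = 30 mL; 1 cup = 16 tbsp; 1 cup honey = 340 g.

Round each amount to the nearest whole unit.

heavy cream: 135 mL; honey: 733 g; cocoa powder: 9 g

Scaling factor: 9/12 = 3/4 = 0.75.
heavy cream: 6 fl oz × 3/4 × 30 mL/fl oz = 135 mL
honey: (2 cup + 14 tbsp = 2.875 cup) × 3/4 × 340 g/cup ≈ 733 g
cocoa powder: (2 tbsp + 1 tsp = 7/3 tbsp) × 3/4 ÷ 16 tbsp/cup × 85 g/cup ≈ 9 g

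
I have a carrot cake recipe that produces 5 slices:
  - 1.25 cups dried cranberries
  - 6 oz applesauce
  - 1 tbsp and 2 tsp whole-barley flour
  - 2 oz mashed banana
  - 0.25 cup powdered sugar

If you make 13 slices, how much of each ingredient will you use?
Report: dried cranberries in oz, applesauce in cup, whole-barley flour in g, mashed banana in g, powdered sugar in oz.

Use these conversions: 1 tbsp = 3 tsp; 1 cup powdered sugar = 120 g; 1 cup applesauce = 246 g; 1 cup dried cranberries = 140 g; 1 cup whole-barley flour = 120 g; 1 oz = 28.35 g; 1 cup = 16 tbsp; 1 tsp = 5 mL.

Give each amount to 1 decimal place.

dried cranberries: 16.0 oz; applesauce: 1.8 cup; whole-barley flour: 32.5 g; mashed banana: 147.4 g; powdered sugar: 2.8 oz

Scaling factor: 13/5 = 2.6.
dried cranberries: 1.25 cup × 13/5 × 140 g/cup ÷ 28.35 g/oz ≈ 16.0 oz
applesauce: 6 oz × 13/5 × 28.35 g/oz ÷ 246 g/cup ≈ 1.8 cup
whole-barley flour: (1 tbsp + 2 tsp = 5/3 tbsp) × 13/5 ÷ 16 tbsp/cup × 120 g/cup = 32.5 g
mashed banana: 2 oz × 13/5 × 28.35 g/oz ≈ 147.4 g
powdered sugar: 0.25 cup × 13/5 × 120 g/cup ÷ 28.35 g/oz ≈ 2.8 oz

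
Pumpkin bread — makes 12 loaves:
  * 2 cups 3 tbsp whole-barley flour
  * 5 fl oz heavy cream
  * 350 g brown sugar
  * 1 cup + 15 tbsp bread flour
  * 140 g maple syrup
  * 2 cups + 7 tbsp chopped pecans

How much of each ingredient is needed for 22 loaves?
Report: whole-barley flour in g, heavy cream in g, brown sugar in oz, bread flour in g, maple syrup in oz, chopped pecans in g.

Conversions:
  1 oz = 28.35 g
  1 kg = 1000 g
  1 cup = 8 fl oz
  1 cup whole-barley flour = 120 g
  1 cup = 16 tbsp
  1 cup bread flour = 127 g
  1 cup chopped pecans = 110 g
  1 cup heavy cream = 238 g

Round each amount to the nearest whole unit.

whole-barley flour: 481 g; heavy cream: 273 g; brown sugar: 23 oz; bread flour: 451 g; maple syrup: 9 oz; chopped pecans: 492 g

Scaling factor: 22/12 = 11/6.
whole-barley flour: (2 cup + 3 tbsp = 2.1875 cup) × 11/6 × 120 g/cup ≈ 481 g
heavy cream: 5 fl oz × 11/6 ÷ 8 fl oz/cup × 238 g/cup ≈ 273 g
brown sugar: 350 g × 11/6 ÷ 28.35 g/oz ≈ 23 oz
bread flour: (1 cup + 15 tbsp = 1.9375 cup) × 11/6 × 127 g/cup ≈ 451 g
maple syrup: 140 g × 11/6 ÷ 28.35 g/oz ≈ 9 oz
chopped pecans: (2 cup + 7 tbsp = 2.4375 cup) × 11/6 × 110 g/cup ≈ 492 g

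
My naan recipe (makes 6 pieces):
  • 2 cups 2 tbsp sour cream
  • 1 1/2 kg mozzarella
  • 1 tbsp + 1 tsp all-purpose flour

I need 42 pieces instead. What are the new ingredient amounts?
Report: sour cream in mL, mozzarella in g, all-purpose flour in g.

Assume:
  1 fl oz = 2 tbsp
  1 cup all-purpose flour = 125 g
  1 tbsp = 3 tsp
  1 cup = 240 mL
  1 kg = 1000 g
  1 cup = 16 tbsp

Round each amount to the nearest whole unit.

Scaling factor: 42/6 = 7.
sour cream: (2 cup + 2 tbsp = 2.125 cup) × 7 × 240 mL/cup = 3570 mL
mozzarella: 1.5 kg × 7 × 1000 g/kg = 10500 g
all-purpose flour: (1 tbsp + 1 tsp = 4/3 tbsp) × 7 ÷ 16 tbsp/cup × 125 g/cup ≈ 73 g

sour cream: 3570 mL; mozzarella: 10500 g; all-purpose flour: 73 g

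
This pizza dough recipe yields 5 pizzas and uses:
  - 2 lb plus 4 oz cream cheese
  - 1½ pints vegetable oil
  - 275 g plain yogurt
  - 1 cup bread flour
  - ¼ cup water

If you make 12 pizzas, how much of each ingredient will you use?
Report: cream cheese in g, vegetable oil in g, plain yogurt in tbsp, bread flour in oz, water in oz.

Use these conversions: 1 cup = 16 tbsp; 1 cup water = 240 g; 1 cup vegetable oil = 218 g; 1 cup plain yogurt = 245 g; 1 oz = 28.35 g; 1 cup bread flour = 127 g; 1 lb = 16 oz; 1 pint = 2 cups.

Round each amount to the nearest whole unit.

cream cheese: 2449 g; vegetable oil: 1570 g; plain yogurt: 43 tbsp; bread flour: 11 oz; water: 5 oz

Scaling factor: 12/5 = 2.4.
cream cheese: (2 lb + 4 oz = 2.25 lb) × 12/5 × 16 oz/lb × 28.35 g/oz ≈ 2449 g
vegetable oil: 1.5 pint × 12/5 × 2 cup/pint × 218 g/cup ≈ 1570 g
plain yogurt: 275 g × 12/5 ÷ 245 g/cup × 16 tbsp/cup ≈ 43 tbsp
bread flour: 1 cup × 12/5 × 127 g/cup ÷ 28.35 g/oz ≈ 11 oz
water: 0.25 cup × 12/5 × 240 g/cup ÷ 28.35 g/oz ≈ 5 oz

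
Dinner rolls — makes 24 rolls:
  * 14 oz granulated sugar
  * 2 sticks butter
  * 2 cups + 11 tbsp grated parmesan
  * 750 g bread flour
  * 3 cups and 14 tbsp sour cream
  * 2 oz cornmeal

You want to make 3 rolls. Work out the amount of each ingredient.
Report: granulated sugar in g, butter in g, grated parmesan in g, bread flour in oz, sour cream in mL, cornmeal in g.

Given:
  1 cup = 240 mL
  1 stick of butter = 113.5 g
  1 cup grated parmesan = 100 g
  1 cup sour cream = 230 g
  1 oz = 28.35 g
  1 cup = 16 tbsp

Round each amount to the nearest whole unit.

granulated sugar: 50 g; butter: 28 g; grated parmesan: 34 g; bread flour: 3 oz; sour cream: 116 mL; cornmeal: 7 g

Scaling factor: 3/24 = 1/8 = 0.125.
granulated sugar: 14 oz × 1/8 × 28.35 g/oz ≈ 50 g
butter: 2 stick × 1/8 × 113.5 g/stick ≈ 28 g
grated parmesan: (2 cup + 11 tbsp = 2.6875 cup) × 1/8 × 100 g/cup ≈ 34 g
bread flour: 750 g × 1/8 ÷ 28.35 g/oz ≈ 3 oz
sour cream: (3 cup + 14 tbsp = 3.875 cup) × 1/8 × 240 mL/cup ≈ 116 mL
cornmeal: 2 oz × 1/8 × 28.35 g/oz ≈ 7 g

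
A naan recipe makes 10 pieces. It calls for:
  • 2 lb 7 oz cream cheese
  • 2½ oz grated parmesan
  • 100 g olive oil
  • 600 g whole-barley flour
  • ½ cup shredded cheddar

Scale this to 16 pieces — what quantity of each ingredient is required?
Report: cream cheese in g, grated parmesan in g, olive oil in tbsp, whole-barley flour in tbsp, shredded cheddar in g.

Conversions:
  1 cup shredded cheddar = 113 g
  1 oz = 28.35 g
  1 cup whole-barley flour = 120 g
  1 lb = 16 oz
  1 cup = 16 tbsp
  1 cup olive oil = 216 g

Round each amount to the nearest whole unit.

cream cheese: 1769 g; grated parmesan: 113 g; olive oil: 12 tbsp; whole-barley flour: 128 tbsp; shredded cheddar: 90 g

Scaling factor: 16/10 = 8/5 = 1.6.
cream cheese: (2 lb + 7 oz = 2.4375 lb) × 8/5 × 16 oz/lb × 28.35 g/oz ≈ 1769 g
grated parmesan: 2.5 oz × 8/5 × 28.35 g/oz ≈ 113 g
olive oil: 100 g × 8/5 ÷ 216 g/cup × 16 tbsp/cup ≈ 12 tbsp
whole-barley flour: 600 g × 8/5 ÷ 120 g/cup × 16 tbsp/cup = 128 tbsp
shredded cheddar: 0.5 cup × 8/5 × 113 g/cup ≈ 90 g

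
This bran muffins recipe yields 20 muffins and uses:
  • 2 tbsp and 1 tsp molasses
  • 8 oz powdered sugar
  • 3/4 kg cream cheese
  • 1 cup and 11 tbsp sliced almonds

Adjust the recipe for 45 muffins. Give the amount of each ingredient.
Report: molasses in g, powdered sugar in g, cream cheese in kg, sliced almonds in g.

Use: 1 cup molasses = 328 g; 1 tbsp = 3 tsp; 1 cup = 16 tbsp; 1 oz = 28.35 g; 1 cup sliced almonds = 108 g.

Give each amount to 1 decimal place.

molasses: 107.6 g; powdered sugar: 510.3 g; cream cheese: 1.7 kg; sliced almonds: 410.1 g

Scaling factor: 45/20 = 9/4 = 2.25.
molasses: (2 tbsp + 1 tsp = 7/3 tbsp) × 9/4 ÷ 16 tbsp/cup × 328 g/cup ≈ 107.6 g
powdered sugar: 8 oz × 9/4 × 28.35 g/oz = 510.3 g
cream cheese: 0.75 kg × 9/4 ≈ 1.7 kg
sliced almonds: (1 cup + 11 tbsp = 1.6875 cup) × 9/4 × 108 g/cup ≈ 410.1 g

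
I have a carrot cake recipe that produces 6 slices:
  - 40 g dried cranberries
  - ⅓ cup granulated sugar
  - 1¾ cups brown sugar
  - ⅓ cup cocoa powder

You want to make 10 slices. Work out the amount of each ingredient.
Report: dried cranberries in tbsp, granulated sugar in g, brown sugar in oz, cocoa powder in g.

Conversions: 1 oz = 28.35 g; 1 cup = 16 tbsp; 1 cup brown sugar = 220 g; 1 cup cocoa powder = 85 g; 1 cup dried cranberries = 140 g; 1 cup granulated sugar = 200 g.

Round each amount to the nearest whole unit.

Scaling factor: 10/6 = 5/3.
dried cranberries: 40 g × 5/3 ÷ 140 g/cup × 16 tbsp/cup ≈ 8 tbsp
granulated sugar: 1/3 cup × 5/3 × 200 g/cup ≈ 111 g
brown sugar: 1.75 cup × 5/3 × 220 g/cup ÷ 28.35 g/oz ≈ 23 oz
cocoa powder: 1/3 cup × 5/3 × 85 g/cup ≈ 47 g

dried cranberries: 8 tbsp; granulated sugar: 111 g; brown sugar: 23 oz; cocoa powder: 47 g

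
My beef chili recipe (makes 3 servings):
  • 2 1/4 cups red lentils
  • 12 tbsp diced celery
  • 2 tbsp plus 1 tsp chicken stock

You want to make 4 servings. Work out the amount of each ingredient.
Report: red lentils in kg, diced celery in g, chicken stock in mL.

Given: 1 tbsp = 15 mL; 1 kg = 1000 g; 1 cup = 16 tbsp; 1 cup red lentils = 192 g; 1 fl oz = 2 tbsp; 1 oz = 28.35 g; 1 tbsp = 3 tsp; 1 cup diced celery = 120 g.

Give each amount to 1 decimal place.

red lentils: 0.6 kg; diced celery: 120.0 g; chicken stock: 46.7 mL

Scaling factor: 4/3.
red lentils: 2.25 cup × 4/3 × 192 g/cup ÷ 1000 g/kg ≈ 0.6 kg
diced celery: 12 tbsp × 4/3 ÷ 16 tbsp/cup × 120 g/cup = 120.0 g
chicken stock: (2 tbsp + 1 tsp = 7/3 tbsp) × 4/3 × 15 mL/tbsp ≈ 46.7 mL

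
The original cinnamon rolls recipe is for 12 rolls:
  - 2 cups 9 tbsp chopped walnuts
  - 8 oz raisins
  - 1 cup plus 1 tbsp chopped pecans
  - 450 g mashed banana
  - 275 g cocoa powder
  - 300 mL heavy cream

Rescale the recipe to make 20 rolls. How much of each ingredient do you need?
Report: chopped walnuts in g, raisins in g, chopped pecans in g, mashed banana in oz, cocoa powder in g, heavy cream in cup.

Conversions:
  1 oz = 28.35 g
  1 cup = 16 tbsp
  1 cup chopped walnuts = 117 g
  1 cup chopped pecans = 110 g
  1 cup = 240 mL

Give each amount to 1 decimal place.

chopped walnuts: 499.7 g; raisins: 378.0 g; chopped pecans: 194.8 g; mashed banana: 26.5 oz; cocoa powder: 458.3 g; heavy cream: 2.1 cup

Scaling factor: 20/12 = 5/3.
chopped walnuts: (2 cup + 9 tbsp = 2.5625 cup) × 5/3 × 117 g/cup ≈ 499.7 g
raisins: 8 oz × 5/3 × 28.35 g/oz = 378.0 g
chopped pecans: (1 cup + 1 tbsp = 1.0625 cup) × 5/3 × 110 g/cup ≈ 194.8 g
mashed banana: 450 g × 5/3 ÷ 28.35 g/oz ≈ 26.5 oz
cocoa powder: 275 g × 5/3 ≈ 458.3 g
heavy cream: 300 mL × 5/3 ÷ 240 mL/cup ≈ 2.1 cup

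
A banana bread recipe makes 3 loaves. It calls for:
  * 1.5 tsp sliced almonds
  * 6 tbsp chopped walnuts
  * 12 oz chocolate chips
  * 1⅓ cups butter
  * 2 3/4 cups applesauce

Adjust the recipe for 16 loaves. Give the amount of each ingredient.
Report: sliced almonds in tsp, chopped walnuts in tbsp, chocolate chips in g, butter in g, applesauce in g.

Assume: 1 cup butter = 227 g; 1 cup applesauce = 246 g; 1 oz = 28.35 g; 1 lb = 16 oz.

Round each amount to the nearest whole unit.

Scaling factor: 16/3.
sliced almonds: 1.5 tsp × 16/3 = 8 tsp
chopped walnuts: 6 tbsp × 16/3 = 32 tbsp
chocolate chips: 12 oz × 16/3 × 28.35 g/oz ≈ 1814 g
butter: 4/3 cup × 16/3 × 227 g/cup ≈ 1614 g
applesauce: 2.75 cup × 16/3 × 246 g/cup = 3608 g

sliced almonds: 8 tsp; chopped walnuts: 32 tbsp; chocolate chips: 1814 g; butter: 1614 g; applesauce: 3608 g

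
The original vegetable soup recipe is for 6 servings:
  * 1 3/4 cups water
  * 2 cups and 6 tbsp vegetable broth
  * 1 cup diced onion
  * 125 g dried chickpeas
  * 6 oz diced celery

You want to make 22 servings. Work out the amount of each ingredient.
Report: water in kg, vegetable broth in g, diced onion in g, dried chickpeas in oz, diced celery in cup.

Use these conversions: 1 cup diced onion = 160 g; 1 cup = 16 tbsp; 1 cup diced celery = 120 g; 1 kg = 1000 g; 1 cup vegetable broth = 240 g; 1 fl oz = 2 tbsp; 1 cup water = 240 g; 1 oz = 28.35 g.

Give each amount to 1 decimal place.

Scaling factor: 22/6 = 11/3.
water: 1.75 cup × 11/3 × 240 g/cup ÷ 1000 g/kg ≈ 1.5 kg
vegetable broth: (2 cup + 6 tbsp = 2.375 cup) × 11/3 × 240 g/cup = 2090.0 g
diced onion: 1 cup × 11/3 × 160 g/cup ≈ 586.7 g
dried chickpeas: 125 g × 11/3 ÷ 28.35 g/oz ≈ 16.2 oz
diced celery: 6 oz × 11/3 × 28.35 g/oz ÷ 120 g/cup ≈ 5.2 cup

water: 1.5 kg; vegetable broth: 2090.0 g; diced onion: 586.7 g; dried chickpeas: 16.2 oz; diced celery: 5.2 cup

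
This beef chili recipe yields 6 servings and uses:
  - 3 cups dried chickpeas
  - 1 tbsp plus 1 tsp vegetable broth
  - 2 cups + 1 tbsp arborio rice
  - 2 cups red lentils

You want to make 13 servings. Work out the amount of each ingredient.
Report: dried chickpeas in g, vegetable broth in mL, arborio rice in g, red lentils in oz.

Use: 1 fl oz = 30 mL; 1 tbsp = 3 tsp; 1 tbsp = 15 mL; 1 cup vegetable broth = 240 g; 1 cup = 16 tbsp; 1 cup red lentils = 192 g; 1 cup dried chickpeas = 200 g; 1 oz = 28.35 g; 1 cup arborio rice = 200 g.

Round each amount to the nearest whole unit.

dried chickpeas: 1300 g; vegetable broth: 43 mL; arborio rice: 894 g; red lentils: 29 oz

Scaling factor: 13/6.
dried chickpeas: 3 cup × 13/6 × 200 g/cup = 1300 g
vegetable broth: (1 tbsp + 1 tsp = 4/3 tbsp) × 13/6 × 15 mL/tbsp ≈ 43 mL
arborio rice: (2 cup + 1 tbsp = 2.0625 cup) × 13/6 × 200 g/cup ≈ 894 g
red lentils: 2 cup × 13/6 × 192 g/cup ÷ 28.35 g/oz ≈ 29 oz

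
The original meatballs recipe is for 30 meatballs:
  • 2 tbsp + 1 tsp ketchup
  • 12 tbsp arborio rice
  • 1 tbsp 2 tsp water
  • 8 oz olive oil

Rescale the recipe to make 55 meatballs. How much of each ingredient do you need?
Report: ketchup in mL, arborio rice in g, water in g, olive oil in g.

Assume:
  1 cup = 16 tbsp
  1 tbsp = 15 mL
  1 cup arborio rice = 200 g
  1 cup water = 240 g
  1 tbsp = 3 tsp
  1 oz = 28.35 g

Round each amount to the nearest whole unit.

ketchup: 64 mL; arborio rice: 275 g; water: 46 g; olive oil: 416 g

Scaling factor: 55/30 = 11/6.
ketchup: (2 tbsp + 1 tsp = 7/3 tbsp) × 11/6 × 15 mL/tbsp ≈ 64 mL
arborio rice: 12 tbsp × 11/6 ÷ 16 tbsp/cup × 200 g/cup = 275 g
water: (1 tbsp + 2 tsp = 5/3 tbsp) × 11/6 ÷ 16 tbsp/cup × 240 g/cup ≈ 46 g
olive oil: 8 oz × 11/6 × 28.35 g/oz ≈ 416 g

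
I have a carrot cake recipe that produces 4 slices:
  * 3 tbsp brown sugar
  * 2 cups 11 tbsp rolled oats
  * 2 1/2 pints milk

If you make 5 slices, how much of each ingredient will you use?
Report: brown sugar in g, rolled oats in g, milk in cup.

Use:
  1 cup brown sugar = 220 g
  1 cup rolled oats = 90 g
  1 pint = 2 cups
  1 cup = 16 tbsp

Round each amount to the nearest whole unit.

brown sugar: 52 g; rolled oats: 302 g; milk: 6 cup

Scaling factor: 5/4 = 1.25.
brown sugar: 3 tbsp × 5/4 ÷ 16 tbsp/cup × 220 g/cup ≈ 52 g
rolled oats: (2 cup + 11 tbsp = 2.6875 cup) × 5/4 × 90 g/cup ≈ 302 g
milk: 2.5 pint × 5/4 × 2 cup/pint ≈ 6 cup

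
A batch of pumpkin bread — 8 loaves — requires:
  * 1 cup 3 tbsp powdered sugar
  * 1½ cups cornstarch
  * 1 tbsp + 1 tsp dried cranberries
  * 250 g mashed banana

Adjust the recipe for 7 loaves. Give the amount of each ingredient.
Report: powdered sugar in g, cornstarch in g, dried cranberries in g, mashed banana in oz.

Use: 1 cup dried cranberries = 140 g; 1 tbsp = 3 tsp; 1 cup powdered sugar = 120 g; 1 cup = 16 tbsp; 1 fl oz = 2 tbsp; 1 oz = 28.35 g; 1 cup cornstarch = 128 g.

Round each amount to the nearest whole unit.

Scaling factor: 7/8 = 0.875.
powdered sugar: (1 cup + 3 tbsp = 1.1875 cup) × 7/8 × 120 g/cup ≈ 125 g
cornstarch: 1.5 cup × 7/8 × 128 g/cup = 168 g
dried cranberries: (1 tbsp + 1 tsp = 4/3 tbsp) × 7/8 ÷ 16 tbsp/cup × 140 g/cup ≈ 10 g
mashed banana: 250 g × 7/8 ÷ 28.35 g/oz ≈ 8 oz

powdered sugar: 125 g; cornstarch: 168 g; dried cranberries: 10 g; mashed banana: 8 oz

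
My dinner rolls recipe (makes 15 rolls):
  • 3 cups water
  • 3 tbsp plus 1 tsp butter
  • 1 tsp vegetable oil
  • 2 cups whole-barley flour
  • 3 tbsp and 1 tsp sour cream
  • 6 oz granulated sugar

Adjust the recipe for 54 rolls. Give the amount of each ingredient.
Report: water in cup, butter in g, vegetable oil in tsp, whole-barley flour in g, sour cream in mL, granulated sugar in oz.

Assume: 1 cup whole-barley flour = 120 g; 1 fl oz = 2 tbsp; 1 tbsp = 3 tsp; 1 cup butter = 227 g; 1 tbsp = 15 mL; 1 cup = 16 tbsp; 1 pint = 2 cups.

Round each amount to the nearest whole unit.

Scaling factor: 54/15 = 18/5 = 3.6.
water: 3 cup × 18/5 ≈ 11 cup
butter: (3 tbsp + 1 tsp = 10/3 tbsp) × 18/5 ÷ 16 tbsp/cup × 227 g/cup ≈ 170 g
vegetable oil: 1 tsp × 18/5 ≈ 4 tsp
whole-barley flour: 2 cup × 18/5 × 120 g/cup = 864 g
sour cream: (3 tbsp + 1 tsp = 10/3 tbsp) × 18/5 × 15 mL/tbsp = 180 mL
granulated sugar: 6 oz × 18/5 ≈ 22 oz

water: 11 cup; butter: 170 g; vegetable oil: 4 tsp; whole-barley flour: 864 g; sour cream: 180 mL; granulated sugar: 22 oz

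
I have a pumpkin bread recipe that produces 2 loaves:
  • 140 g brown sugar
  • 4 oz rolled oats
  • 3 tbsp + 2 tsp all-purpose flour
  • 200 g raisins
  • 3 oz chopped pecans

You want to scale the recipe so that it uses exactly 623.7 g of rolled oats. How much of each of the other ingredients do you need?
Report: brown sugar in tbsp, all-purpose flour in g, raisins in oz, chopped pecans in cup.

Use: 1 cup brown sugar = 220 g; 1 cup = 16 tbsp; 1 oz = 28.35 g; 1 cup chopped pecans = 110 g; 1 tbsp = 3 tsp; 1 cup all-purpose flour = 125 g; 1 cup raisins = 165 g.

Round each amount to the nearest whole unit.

brown sugar: 56 tbsp; all-purpose flour: 158 g; raisins: 39 oz; chopped pecans: 4 cup

The original recipe has 113.4 g of rolled oats, so the scaling factor is 623.7 ÷ 113.4 = 11/2 = 5.5.
brown sugar: 140 g × 11/2 ÷ 220 g/cup × 16 tbsp/cup = 56 tbsp
all-purpose flour: (3 tbsp + 2 tsp = 11/3 tbsp) × 11/2 ÷ 16 tbsp/cup × 125 g/cup ≈ 158 g
raisins: 200 g × 11/2 ÷ 28.35 g/oz ≈ 39 oz
chopped pecans: 3 oz × 11/2 × 28.35 g/oz ÷ 110 g/cup ≈ 4 cup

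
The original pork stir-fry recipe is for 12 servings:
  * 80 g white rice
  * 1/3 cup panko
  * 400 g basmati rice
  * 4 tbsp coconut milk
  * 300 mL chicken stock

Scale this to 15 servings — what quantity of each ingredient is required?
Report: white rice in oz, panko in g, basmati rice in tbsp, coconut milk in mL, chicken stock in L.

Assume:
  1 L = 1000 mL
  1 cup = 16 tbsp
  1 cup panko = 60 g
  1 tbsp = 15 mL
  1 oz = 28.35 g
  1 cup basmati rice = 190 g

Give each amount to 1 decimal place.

white rice: 3.5 oz; panko: 25.0 g; basmati rice: 42.1 tbsp; coconut milk: 75.0 mL; chicken stock: 0.4 L

Scaling factor: 15/12 = 5/4 = 1.25.
white rice: 80 g × 5/4 ÷ 28.35 g/oz ≈ 3.5 oz
panko: 1/3 cup × 5/4 × 60 g/cup = 25.0 g
basmati rice: 400 g × 5/4 ÷ 190 g/cup × 16 tbsp/cup ≈ 42.1 tbsp
coconut milk: 4 tbsp × 5/4 × 15 mL/tbsp = 75.0 mL
chicken stock: 300 mL × 5/4 ÷ 1000 mL/L ≈ 0.4 L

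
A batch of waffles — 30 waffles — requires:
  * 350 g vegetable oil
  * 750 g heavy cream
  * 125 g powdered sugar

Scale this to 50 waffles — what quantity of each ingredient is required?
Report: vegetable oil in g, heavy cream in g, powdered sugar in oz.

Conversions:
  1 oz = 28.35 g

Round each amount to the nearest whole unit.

vegetable oil: 583 g; heavy cream: 1250 g; powdered sugar: 7 oz

Scaling factor: 50/30 = 5/3.
vegetable oil: 350 g × 5/3 ≈ 583 g
heavy cream: 750 g × 5/3 = 1250 g
powdered sugar: 125 g × 5/3 ÷ 28.35 g/oz ≈ 7 oz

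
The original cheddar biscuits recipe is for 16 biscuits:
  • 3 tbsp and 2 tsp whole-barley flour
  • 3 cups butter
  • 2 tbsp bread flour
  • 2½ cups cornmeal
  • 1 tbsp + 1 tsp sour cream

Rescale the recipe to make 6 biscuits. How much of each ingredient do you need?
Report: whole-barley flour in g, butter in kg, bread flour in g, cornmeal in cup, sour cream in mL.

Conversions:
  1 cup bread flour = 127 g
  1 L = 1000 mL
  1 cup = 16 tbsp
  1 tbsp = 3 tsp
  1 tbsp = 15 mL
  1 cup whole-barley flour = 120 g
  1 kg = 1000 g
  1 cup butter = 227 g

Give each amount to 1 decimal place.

whole-barley flour: 10.3 g; butter: 0.3 kg; bread flour: 6.0 g; cornmeal: 0.9 cup; sour cream: 7.5 mL

Scaling factor: 6/16 = 3/8 = 0.375.
whole-barley flour: (3 tbsp + 2 tsp = 11/3 tbsp) × 3/8 ÷ 16 tbsp/cup × 120 g/cup ≈ 10.3 g
butter: 3 cup × 3/8 × 227 g/cup ÷ 1000 g/kg ≈ 0.3 kg
bread flour: 2 tbsp × 3/8 ÷ 16 tbsp/cup × 127 g/cup ≈ 6.0 g
cornmeal: 2.5 cup × 3/8 ≈ 0.9 cup
sour cream: (1 tbsp + 1 tsp = 4/3 tbsp) × 3/8 × 15 mL/tbsp = 7.5 mL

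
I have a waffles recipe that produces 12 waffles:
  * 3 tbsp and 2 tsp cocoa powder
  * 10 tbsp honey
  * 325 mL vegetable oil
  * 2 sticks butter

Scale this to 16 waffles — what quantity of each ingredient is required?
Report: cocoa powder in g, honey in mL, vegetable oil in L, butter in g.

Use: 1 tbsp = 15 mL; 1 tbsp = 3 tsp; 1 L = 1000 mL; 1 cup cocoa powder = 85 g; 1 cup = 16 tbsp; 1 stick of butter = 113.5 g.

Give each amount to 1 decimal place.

cocoa powder: 26.0 g; honey: 200.0 mL; vegetable oil: 0.4 L; butter: 302.7 g

Scaling factor: 16/12 = 4/3.
cocoa powder: (3 tbsp + 2 tsp = 11/3 tbsp) × 4/3 ÷ 16 tbsp/cup × 85 g/cup ≈ 26.0 g
honey: 10 tbsp × 4/3 × 15 mL/tbsp = 200.0 mL
vegetable oil: 325 mL × 4/3 ÷ 1000 mL/L ≈ 0.4 L
butter: 2 stick × 4/3 × 113.5 g/stick ≈ 302.7 g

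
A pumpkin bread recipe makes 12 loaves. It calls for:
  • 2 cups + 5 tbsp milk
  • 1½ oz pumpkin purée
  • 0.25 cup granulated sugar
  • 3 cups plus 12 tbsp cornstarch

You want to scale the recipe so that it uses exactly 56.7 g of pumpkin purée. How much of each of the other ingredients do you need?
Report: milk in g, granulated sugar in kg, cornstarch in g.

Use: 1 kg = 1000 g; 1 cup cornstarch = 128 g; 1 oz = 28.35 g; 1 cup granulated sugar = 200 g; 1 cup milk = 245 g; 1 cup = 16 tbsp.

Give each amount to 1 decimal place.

milk: 755.4 g; granulated sugar: 0.1 kg; cornstarch: 640.0 g

The original recipe has 42.525 g of pumpkin purée, so the scaling factor is 56.7 ÷ 42.525 = 4/3.
milk: (2 cup + 5 tbsp = 2.3125 cup) × 4/3 × 245 g/cup ≈ 755.4 g
granulated sugar: 0.25 cup × 4/3 × 200 g/cup ÷ 1000 g/kg ≈ 0.1 kg
cornstarch: (3 cup + 12 tbsp = 3.75 cup) × 4/3 × 128 g/cup = 640.0 g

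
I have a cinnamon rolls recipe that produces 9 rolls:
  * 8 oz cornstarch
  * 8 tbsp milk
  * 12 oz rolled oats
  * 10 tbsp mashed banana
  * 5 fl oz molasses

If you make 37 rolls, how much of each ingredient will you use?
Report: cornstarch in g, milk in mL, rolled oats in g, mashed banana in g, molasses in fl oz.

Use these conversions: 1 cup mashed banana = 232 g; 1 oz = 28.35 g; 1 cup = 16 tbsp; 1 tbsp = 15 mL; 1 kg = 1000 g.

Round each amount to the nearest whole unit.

Scaling factor: 37/9.
cornstarch: 8 oz × 37/9 × 28.35 g/oz ≈ 932 g
milk: 8 tbsp × 37/9 × 15 mL/tbsp ≈ 493 mL
rolled oats: 12 oz × 37/9 × 28.35 g/oz ≈ 1399 g
mashed banana: 10 tbsp × 37/9 ÷ 16 tbsp/cup × 232 g/cup ≈ 596 g
molasses: 5 fl oz × 37/9 ≈ 21 fl oz

cornstarch: 932 g; milk: 493 mL; rolled oats: 1399 g; mashed banana: 596 g; molasses: 21 fl oz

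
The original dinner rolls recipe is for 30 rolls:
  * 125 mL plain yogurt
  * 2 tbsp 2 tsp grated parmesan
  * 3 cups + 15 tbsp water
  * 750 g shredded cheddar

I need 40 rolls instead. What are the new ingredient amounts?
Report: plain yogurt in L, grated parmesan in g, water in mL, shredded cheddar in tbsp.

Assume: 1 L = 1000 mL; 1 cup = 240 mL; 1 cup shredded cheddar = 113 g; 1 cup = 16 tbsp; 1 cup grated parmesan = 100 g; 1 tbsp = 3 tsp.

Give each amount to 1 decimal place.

Scaling factor: 40/30 = 4/3.
plain yogurt: 125 mL × 4/3 ÷ 1000 mL/L ≈ 0.2 L
grated parmesan: (2 tbsp + 2 tsp = 8/3 tbsp) × 4/3 ÷ 16 tbsp/cup × 100 g/cup ≈ 22.2 g
water: (3 cup + 15 tbsp = 3.9375 cup) × 4/3 × 240 mL/cup = 1260.0 mL
shredded cheddar: 750 g × 4/3 ÷ 113 g/cup × 16 tbsp/cup ≈ 141.6 tbsp

plain yogurt: 0.2 L; grated parmesan: 22.2 g; water: 1260.0 mL; shredded cheddar: 141.6 tbsp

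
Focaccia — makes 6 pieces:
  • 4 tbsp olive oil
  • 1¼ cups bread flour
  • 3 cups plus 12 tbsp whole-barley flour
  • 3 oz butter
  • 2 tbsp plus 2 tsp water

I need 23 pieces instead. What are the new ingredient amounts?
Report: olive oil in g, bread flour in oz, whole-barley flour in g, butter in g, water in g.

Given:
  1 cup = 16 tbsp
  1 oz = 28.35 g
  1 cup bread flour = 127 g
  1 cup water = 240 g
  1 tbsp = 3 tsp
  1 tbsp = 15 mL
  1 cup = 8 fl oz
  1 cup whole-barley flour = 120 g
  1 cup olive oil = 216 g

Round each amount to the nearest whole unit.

Scaling factor: 23/6.
olive oil: 4 tbsp × 23/6 ÷ 16 tbsp/cup × 216 g/cup = 207 g
bread flour: 1.25 cup × 23/6 × 127 g/cup ÷ 28.35 g/oz ≈ 21 oz
whole-barley flour: (3 cup + 12 tbsp = 3.75 cup) × 23/6 × 120 g/cup = 1725 g
butter: 3 oz × 23/6 × 28.35 g/oz ≈ 326 g
water: (2 tbsp + 2 tsp = 8/3 tbsp) × 23/6 ÷ 16 tbsp/cup × 240 g/cup ≈ 153 g

olive oil: 207 g; bread flour: 21 oz; whole-barley flour: 1725 g; butter: 326 g; water: 153 g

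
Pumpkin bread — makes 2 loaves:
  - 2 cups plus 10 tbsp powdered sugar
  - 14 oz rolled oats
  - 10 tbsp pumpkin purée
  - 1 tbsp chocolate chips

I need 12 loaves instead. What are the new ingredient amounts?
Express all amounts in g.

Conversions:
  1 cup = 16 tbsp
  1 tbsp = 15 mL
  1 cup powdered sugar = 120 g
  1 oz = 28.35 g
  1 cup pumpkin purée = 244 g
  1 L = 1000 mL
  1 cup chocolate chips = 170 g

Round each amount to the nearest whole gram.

Scaling factor: 12/2 = 6.
powdered sugar: (2 cup + 10 tbsp = 2.625 cup) × 6 × 120 g/cup = 1890 g
rolled oats: 14 oz × 6 × 28.35 g/oz ≈ 2381 g
pumpkin purée: 10 tbsp × 6 ÷ 16 tbsp/cup × 244 g/cup = 915 g
chocolate chips: 1 tbsp × 6 ÷ 16 tbsp/cup × 170 g/cup ≈ 64 g

powdered sugar: 1890 g; rolled oats: 2381 g; pumpkin purée: 915 g; chocolate chips: 64 g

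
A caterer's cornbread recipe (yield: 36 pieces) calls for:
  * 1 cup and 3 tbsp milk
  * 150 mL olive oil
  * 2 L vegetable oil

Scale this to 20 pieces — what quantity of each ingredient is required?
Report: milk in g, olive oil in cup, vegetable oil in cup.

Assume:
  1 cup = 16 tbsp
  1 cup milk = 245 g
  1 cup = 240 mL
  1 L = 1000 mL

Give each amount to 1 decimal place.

milk: 161.6 g; olive oil: 0.3 cup; vegetable oil: 4.6 cup

Scaling factor: 20/36 = 5/9.
milk: (1 cup + 3 tbsp = 1.1875 cup) × 5/9 × 245 g/cup ≈ 161.6 g
olive oil: 150 mL × 5/9 ÷ 240 mL/cup ≈ 0.3 cup
vegetable oil: 2 L × 5/9 × 1000 mL/L ÷ 240 mL/cup ≈ 4.6 cup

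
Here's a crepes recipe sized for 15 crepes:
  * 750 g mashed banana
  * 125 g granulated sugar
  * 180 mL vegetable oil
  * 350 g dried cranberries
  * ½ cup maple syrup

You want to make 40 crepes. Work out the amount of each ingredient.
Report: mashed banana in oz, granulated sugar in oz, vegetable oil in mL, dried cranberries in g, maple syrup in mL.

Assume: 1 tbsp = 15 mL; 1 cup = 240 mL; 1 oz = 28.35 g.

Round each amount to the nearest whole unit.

Scaling factor: 40/15 = 8/3.
mashed banana: 750 g × 8/3 ÷ 28.35 g/oz ≈ 71 oz
granulated sugar: 125 g × 8/3 ÷ 28.35 g/oz ≈ 12 oz
vegetable oil: 180 mL × 8/3 = 480 mL
dried cranberries: 350 g × 8/3 ≈ 933 g
maple syrup: 0.5 cup × 8/3 × 240 mL/cup = 320 mL

mashed banana: 71 oz; granulated sugar: 12 oz; vegetable oil: 480 mL; dried cranberries: 933 g; maple syrup: 320 mL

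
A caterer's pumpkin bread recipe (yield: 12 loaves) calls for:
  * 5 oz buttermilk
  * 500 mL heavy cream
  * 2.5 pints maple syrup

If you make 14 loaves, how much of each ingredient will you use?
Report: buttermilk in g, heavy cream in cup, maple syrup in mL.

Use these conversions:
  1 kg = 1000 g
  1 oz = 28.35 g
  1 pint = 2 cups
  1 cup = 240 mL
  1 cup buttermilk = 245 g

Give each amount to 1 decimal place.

Scaling factor: 14/12 = 7/6.
buttermilk: 5 oz × 7/6 × 28.35 g/oz ≈ 165.4 g
heavy cream: 500 mL × 7/6 ÷ 240 mL/cup ≈ 2.4 cup
maple syrup: 2.5 pint × 7/6 × 2 cup/pint × 240 mL/cup = 1400.0 mL

buttermilk: 165.4 g; heavy cream: 2.4 cup; maple syrup: 1400.0 mL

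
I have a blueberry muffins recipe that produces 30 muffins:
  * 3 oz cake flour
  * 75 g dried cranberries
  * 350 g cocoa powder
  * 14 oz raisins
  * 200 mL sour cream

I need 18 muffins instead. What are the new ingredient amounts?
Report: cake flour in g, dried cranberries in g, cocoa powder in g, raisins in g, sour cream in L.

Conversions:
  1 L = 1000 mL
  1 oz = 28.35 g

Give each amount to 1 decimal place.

cake flour: 51.0 g; dried cranberries: 45.0 g; cocoa powder: 210.0 g; raisins: 238.1 g; sour cream: 0.1 L

Scaling factor: 18/30 = 3/5 = 0.6.
cake flour: 3 oz × 3/5 × 28.35 g/oz ≈ 51.0 g
dried cranberries: 75 g × 3/5 = 45.0 g
cocoa powder: 350 g × 3/5 = 210.0 g
raisins: 14 oz × 3/5 × 28.35 g/oz ≈ 238.1 g
sour cream: 200 mL × 3/5 ÷ 1000 mL/L ≈ 0.1 L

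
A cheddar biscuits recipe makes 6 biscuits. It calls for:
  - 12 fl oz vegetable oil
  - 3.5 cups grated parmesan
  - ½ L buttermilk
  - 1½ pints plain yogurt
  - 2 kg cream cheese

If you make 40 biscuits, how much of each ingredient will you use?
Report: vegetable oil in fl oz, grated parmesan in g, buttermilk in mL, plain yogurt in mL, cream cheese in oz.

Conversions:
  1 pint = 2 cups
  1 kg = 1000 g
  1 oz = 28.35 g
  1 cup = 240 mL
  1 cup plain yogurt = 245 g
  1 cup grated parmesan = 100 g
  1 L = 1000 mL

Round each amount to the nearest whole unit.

Scaling factor: 40/6 = 20/3.
vegetable oil: 12 fl oz × 20/3 = 80 fl oz
grated parmesan: 3.5 cup × 20/3 × 100 g/cup ≈ 2333 g
buttermilk: 0.5 L × 20/3 × 1000 mL/L ≈ 3333 mL
plain yogurt: 1.5 pint × 20/3 × 2 cup/pint × 240 mL/cup = 4800 mL
cream cheese: 2 kg × 20/3 × 1000 g/kg ÷ 28.35 g/oz ≈ 470 oz

vegetable oil: 80 fl oz; grated parmesan: 2333 g; buttermilk: 3333 mL; plain yogurt: 4800 mL; cream cheese: 470 oz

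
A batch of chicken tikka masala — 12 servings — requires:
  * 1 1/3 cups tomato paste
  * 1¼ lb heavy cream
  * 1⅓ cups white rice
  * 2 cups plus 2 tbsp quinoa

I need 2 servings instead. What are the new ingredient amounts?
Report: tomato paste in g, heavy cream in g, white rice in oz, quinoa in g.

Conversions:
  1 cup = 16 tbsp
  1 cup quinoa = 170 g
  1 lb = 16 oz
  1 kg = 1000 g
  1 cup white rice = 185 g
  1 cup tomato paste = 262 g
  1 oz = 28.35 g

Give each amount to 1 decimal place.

tomato paste: 58.2 g; heavy cream: 94.5 g; white rice: 1.5 oz; quinoa: 60.2 g

Scaling factor: 2/12 = 1/6.
tomato paste: 4/3 cup × 1/6 × 262 g/cup ≈ 58.2 g
heavy cream: 1.25 lb × 1/6 × 16 oz/lb × 28.35 g/oz = 94.5 g
white rice: 4/3 cup × 1/6 × 185 g/cup ÷ 28.35 g/oz ≈ 1.5 oz
quinoa: (2 cup + 2 tbsp = 2.125 cup) × 1/6 × 170 g/cup ≈ 60.2 g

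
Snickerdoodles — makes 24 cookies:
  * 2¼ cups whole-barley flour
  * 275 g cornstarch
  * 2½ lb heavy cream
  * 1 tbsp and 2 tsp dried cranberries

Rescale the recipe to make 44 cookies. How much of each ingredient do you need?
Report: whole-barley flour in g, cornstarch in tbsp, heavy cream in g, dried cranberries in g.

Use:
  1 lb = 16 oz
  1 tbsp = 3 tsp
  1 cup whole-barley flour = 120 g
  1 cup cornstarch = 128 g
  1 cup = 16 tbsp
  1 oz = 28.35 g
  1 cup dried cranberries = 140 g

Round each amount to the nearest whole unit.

Scaling factor: 44/24 = 11/6.
whole-barley flour: 2.25 cup × 11/6 × 120 g/cup = 495 g
cornstarch: 275 g × 11/6 ÷ 128 g/cup × 16 tbsp/cup ≈ 63 tbsp
heavy cream: 2.5 lb × 11/6 × 16 oz/lb × 28.35 g/oz = 2079 g
dried cranberries: (1 tbsp + 2 tsp = 5/3 tbsp) × 11/6 ÷ 16 tbsp/cup × 140 g/cup ≈ 27 g

whole-barley flour: 495 g; cornstarch: 63 tbsp; heavy cream: 2079 g; dried cranberries: 27 g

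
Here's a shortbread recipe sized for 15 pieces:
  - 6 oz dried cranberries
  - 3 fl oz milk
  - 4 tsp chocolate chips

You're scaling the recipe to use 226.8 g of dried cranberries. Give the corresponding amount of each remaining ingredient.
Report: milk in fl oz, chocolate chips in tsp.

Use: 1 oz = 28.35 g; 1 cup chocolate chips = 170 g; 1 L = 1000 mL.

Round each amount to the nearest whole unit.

The original recipe has 170.1 g of dried cranberries, so the scaling factor is 226.8 ÷ 170.1 = 4/3.
milk: 3 fl oz × 4/3 = 4 fl oz
chocolate chips: 4 tsp × 4/3 ≈ 5 tsp

milk: 4 fl oz; chocolate chips: 5 tsp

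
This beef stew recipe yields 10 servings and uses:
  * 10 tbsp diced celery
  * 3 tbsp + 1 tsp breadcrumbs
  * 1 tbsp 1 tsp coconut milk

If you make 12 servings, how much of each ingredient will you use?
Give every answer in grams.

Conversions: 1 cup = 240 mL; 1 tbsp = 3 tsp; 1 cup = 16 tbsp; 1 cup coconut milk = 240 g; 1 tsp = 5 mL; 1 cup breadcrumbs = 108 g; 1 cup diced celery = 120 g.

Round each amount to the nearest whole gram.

diced celery: 90 g; breadcrumbs: 27 g; coconut milk: 24 g

Scaling factor: 12/10 = 6/5 = 1.2.
diced celery: 10 tbsp × 6/5 ÷ 16 tbsp/cup × 120 g/cup = 90 g
breadcrumbs: (3 tbsp + 1 tsp = 10/3 tbsp) × 6/5 ÷ 16 tbsp/cup × 108 g/cup = 27 g
coconut milk: (1 tbsp + 1 tsp = 4/3 tbsp) × 6/5 ÷ 16 tbsp/cup × 240 g/cup = 24 g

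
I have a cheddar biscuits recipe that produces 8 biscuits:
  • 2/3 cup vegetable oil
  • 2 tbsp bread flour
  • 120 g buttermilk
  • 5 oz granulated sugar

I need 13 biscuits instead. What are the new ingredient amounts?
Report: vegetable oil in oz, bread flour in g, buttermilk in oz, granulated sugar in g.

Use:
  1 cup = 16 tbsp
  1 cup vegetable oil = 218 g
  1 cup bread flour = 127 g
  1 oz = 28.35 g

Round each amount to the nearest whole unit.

Scaling factor: 13/8 = 1.625.
vegetable oil: 2/3 cup × 13/8 × 218 g/cup ÷ 28.35 g/oz ≈ 8 oz
bread flour: 2 tbsp × 13/8 ÷ 16 tbsp/cup × 127 g/cup ≈ 26 g
buttermilk: 120 g × 13/8 ÷ 28.35 g/oz ≈ 7 oz
granulated sugar: 5 oz × 13/8 × 28.35 g/oz ≈ 230 g

vegetable oil: 8 oz; bread flour: 26 g; buttermilk: 7 oz; granulated sugar: 230 g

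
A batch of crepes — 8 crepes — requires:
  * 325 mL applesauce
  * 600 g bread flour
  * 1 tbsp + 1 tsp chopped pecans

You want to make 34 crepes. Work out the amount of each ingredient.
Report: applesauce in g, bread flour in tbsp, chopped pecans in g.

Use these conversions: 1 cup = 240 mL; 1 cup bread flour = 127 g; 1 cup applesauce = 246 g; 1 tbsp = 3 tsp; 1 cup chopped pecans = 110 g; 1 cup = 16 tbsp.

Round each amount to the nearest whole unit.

applesauce: 1416 g; bread flour: 321 tbsp; chopped pecans: 39 g

Scaling factor: 34/8 = 17/4 = 4.25.
applesauce: 325 mL × 17/4 ÷ 240 mL/cup × 246 g/cup ≈ 1416 g
bread flour: 600 g × 17/4 ÷ 127 g/cup × 16 tbsp/cup ≈ 321 tbsp
chopped pecans: (1 tbsp + 1 tsp = 4/3 tbsp) × 17/4 ÷ 16 tbsp/cup × 110 g/cup ≈ 39 g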